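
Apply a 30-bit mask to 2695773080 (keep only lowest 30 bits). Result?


2695773080 & 1073741823 = 548289432

548289432


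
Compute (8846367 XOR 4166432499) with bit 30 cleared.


Step 1: 8846367 ^ 4166432499 = 4174400236
Step 2: 4174400236 & ~(1 << 30) = 3100658412

3100658412


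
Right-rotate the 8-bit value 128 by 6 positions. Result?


Rotate 0b10000000 right by 6 (8-bit) = 0b10 = 2

2


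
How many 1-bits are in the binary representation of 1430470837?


0b1010101010000110100000010110101 has 13 set bits

13


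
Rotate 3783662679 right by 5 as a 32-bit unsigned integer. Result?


Rotate 0b11100001100001100001110001010111 right by 5 (32-bit) = 0b10111111000011000011000011100010 = 3205247202

3205247202


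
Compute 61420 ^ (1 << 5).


61420 ^ (1 << 5) = 61420 ^ 32 = 61388

61388


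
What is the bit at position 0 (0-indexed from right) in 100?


0b1100100, position 0 = 0

0


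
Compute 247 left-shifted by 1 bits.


0b11110111 << 1 = 0b111101110 = 494

494


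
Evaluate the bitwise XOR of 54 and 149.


0b110110 ^ 0b10010101 = 0b10100011 = 163

163


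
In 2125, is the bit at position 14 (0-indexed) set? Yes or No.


0b100001001101, bit 14 = 0. No

No


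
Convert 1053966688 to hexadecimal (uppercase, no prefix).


1053966688 = 3ED24160 hex

3ED24160


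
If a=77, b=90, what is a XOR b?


77 ^ 90 = 23

23


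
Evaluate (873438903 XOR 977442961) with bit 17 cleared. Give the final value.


Step 1: 873438903 ^ 977442961 = 239928870
Step 2: 239928870 & ~(1 << 17) = 239928870

239928870


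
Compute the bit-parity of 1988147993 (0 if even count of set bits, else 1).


0b1110110100000001011101100011001 has 15 ones => parity 1

1


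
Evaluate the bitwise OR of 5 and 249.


0b101 | 0b11111001 = 0b11111101 = 253

253


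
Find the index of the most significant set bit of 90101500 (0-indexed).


0b101010111101101011011111100. Highest set bit at position 26

26


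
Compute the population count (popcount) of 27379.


0b110101011110011 has 10 set bits

10


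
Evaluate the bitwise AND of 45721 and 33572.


0b1011001010011001 & 0b1000001100100100 = 0b1000001000000000 = 33280

33280


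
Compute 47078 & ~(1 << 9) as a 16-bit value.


47078 & ~(1 << 9) = 46566

46566


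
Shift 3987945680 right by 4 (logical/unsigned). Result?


0b11101101101100110011100011010000 >> 4 = 0b1110110110110011001110001101 = 249246605

249246605


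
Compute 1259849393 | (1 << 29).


1259849393 | (1 << 29) = 1259849393 | 536870912 = 1796720305

1796720305


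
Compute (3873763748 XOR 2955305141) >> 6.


Step 1: 3873763748 ^ 2955305141 = 1455591697
Step 2: 1455591697 >> 6 = 22743620

22743620


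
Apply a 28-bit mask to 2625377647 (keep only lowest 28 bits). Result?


2625377647 & 268435455 = 209458543

209458543


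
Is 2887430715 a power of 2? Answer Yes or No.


0b10101100000110101011001000111011. Multiple bits set => No

No


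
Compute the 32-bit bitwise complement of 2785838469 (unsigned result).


~0b10100110000011001000010110000101 = 0b1011001111100110111101001111010 = 1509128826 (32-bit unsigned)

1509128826


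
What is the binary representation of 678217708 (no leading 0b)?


678217708 = 101000011011001100011111101100 in binary

101000011011001100011111101100


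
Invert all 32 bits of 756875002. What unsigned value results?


756875002 ^ 4294967295 = 3538092293

3538092293


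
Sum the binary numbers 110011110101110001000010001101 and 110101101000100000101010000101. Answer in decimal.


110011110101110001000010001101 + 110101101000100000101010000101 = 1101001011110010001101100010010 = 1769544466

1769544466


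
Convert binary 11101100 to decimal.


11101100 in decimal = 236

236


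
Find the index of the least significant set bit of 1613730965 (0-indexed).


0b1100000001011111001010010010101. Lowest set bit at position 0

0


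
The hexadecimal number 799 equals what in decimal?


799 hex = 1945 decimal

1945


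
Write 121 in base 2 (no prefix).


121 = 1111001 in binary

1111001


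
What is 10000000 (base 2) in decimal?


10000000 in decimal = 128

128


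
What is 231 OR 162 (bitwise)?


0b11100111 | 0b10100010 = 0b11100111 = 231

231


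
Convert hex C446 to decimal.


C446 hex = 50246 decimal

50246


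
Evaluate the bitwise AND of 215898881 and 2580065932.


0b1100110111100101101100000001 & 0b10011001110010001010111010001100 = 0b1000110010000000101000000000 = 147327488

147327488


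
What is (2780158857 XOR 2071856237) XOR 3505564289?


Step 1: 2780158857 ^ 2071856237 = 3737903076
Step 2: 3737903076 ^ 3505564289 = 238646629

238646629


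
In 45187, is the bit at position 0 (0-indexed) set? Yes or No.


0b1011000010000011, bit 0 = 1. Yes

Yes


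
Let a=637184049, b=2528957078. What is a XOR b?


637184049 ^ 2528957078 = 3007740583

3007740583


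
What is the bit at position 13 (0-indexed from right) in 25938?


0b110010101010010, position 13 = 1

1


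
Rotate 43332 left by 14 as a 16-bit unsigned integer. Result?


Rotate 0b1010100101000100 left by 14 (16-bit) = 0b10101001010001 = 10833

10833


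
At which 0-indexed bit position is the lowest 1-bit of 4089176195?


0b11110011101110111110000010000011. Lowest set bit at position 0

0


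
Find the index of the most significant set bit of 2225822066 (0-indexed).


0b10000100101010110101100101110010. Highest set bit at position 31

31


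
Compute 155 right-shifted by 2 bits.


0b10011011 >> 2 = 0b100110 = 38

38


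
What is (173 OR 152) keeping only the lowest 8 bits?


Step 1: 173 | 152 = 189
Step 2: 189 & 255 = 189

189


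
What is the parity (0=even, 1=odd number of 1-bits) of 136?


0b10001000 has 2 ones => parity 0

0


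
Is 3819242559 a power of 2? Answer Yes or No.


0b11100011101001010000010000111111. Multiple bits set => No

No


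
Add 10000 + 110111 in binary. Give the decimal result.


10000 + 110111 = 1000111 = 71

71


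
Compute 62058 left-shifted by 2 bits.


0b1111001001101010 << 2 = 0b111100100110101000 = 248232

248232


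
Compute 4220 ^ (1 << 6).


4220 ^ (1 << 6) = 4220 ^ 64 = 4156

4156


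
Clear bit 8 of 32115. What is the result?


32115 & ~(1 << 8) = 31859

31859


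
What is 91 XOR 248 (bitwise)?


0b1011011 ^ 0b11111000 = 0b10100011 = 163

163


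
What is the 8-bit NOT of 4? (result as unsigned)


~0b100 = 0b11111011 = 251 (8-bit unsigned)

251


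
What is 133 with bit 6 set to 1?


133 | (1 << 6) = 133 | 64 = 197

197


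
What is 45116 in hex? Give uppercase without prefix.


45116 = B03C hex

B03C


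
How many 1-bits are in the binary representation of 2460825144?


0b10010010101011010011011000111000 has 15 set bits

15


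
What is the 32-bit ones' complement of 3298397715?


3298397715 ^ 4294967295 = 996569580

996569580


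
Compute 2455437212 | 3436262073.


0b10010010010110101111111110011100 | 0b11001100110100010011001010111001 = 0b11011110110110111111111110111101 = 3738959805

3738959805


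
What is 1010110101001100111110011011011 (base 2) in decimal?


1010110101001100111110011011011 in decimal = 1453751515

1453751515


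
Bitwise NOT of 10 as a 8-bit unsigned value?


~0b1010 = 0b11110101 = 245 (8-bit unsigned)

245


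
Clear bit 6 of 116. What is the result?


116 & ~(1 << 6) = 52

52


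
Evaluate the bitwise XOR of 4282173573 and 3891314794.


0b11111111001111001100100010000101 ^ 0b11100111111100001100000001101010 = 0b11000110011000000100011101111 = 416024815

416024815


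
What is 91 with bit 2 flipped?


91 ^ (1 << 2) = 91 ^ 4 = 95

95


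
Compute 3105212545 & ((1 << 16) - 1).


3105212545 & 65535 = 51329

51329


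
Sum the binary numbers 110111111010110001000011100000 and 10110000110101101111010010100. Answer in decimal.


110111111010110001000011100000 + 10110000110101101111010010100 = 1001110000001011110111101110100 = 1309011828

1309011828


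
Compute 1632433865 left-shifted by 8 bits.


0b1100001010011001111011011001001 << 8 = 0b110000101001100111101101100100100000000 = 417903069440

417903069440


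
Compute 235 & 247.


0b11101011 & 0b11110111 = 0b11100011 = 227

227


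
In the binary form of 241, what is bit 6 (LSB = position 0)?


0b11110001, position 6 = 1

1


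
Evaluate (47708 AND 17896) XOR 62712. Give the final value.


Step 1: 47708 & 17896 = 72
Step 2: 72 ^ 62712 = 62640

62640


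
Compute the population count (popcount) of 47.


0b101111 has 5 set bits

5


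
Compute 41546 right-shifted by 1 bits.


0b1010001001001010 >> 1 = 0b101000100100101 = 20773

20773


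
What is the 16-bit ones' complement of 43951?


43951 ^ 65535 = 21584

21584


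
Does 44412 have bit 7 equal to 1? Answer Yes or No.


0b1010110101111100, bit 7 = 0. No

No


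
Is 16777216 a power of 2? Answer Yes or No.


0b1000000000000000000000000. Only one bit set => Yes

Yes


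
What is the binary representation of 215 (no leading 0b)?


215 = 11010111 in binary

11010111


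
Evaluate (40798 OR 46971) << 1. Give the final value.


Step 1: 40798 | 46971 = 49023
Step 2: 49023 << 1 = 98046

98046


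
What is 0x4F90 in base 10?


4F90 hex = 20368 decimal

20368


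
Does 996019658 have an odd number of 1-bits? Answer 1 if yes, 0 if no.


0b111011010111100000110111001010 has 17 ones => parity 1

1


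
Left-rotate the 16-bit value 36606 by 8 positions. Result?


Rotate 0b1000111011111110 left by 8 (16-bit) = 0b1111111010001110 = 65166

65166


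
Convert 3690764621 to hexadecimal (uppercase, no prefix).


3690764621 = DBFC994D hex

DBFC994D


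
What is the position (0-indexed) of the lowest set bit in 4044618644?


0b11110001000100111111101110010100. Lowest set bit at position 2

2


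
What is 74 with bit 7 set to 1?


74 | (1 << 7) = 74 | 128 = 202

202


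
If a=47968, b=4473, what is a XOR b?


47968 ^ 4473 = 43545

43545


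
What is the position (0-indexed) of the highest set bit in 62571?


0b1111010001101011. Highest set bit at position 15

15


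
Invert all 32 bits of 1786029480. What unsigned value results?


1786029480 ^ 4294967295 = 2508937815

2508937815


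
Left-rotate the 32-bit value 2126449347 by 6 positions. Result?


Rotate 0b1111110101111110000101011000011 left by 6 (32-bit) = 0b10101111110000101011000011011111 = 2948772063

2948772063


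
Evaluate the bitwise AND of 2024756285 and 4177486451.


0b1111000101011110101010000111101 & 0b11111000111111110110001001110011 = 0b1111000101011110100000000110001 = 2024751153

2024751153


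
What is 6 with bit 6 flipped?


6 ^ (1 << 6) = 6 ^ 64 = 70

70


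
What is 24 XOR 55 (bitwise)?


0b11000 ^ 0b110111 = 0b101111 = 47

47


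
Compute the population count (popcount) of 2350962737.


0b10001100001000001101100000110001 has 11 set bits

11


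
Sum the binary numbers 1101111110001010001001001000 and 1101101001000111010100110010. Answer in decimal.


1101111110001010001001001000 + 1101101001000111010100110010 = 11011100111010001011101111010 = 463279994

463279994


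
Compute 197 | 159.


0b11000101 | 0b10011111 = 0b11011111 = 223

223


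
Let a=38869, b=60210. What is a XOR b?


38869 ^ 60210 = 31975

31975


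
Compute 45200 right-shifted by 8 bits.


0b1011000010010000 >> 8 = 0b10110000 = 176

176


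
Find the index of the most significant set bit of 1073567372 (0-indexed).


0b111111111111010101011010001100. Highest set bit at position 29

29


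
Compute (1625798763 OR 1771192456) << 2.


Step 1: 1625798763 | 1771192456 = 1777858795
Step 2: 1777858795 << 2 = 7111435180

7111435180


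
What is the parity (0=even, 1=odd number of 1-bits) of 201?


0b11001001 has 4 ones => parity 0

0


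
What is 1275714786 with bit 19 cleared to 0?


1275714786 & ~(1 << 19) = 1275190498

1275190498


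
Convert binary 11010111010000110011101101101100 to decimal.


11010111010000110011101101101100 in decimal = 3611507564

3611507564


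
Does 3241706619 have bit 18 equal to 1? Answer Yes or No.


0b11000001001110001000010001111011, bit 18 = 0. No

No


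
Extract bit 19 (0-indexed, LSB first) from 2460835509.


0b10010010101011010101111010110101, position 19 = 1

1


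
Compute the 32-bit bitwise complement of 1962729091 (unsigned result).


~0b1110100111111001101111010000011 = 0b10001011000000110010000101111100 = 2332238204 (32-bit unsigned)

2332238204


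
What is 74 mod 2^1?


74 & 1 = 0

0


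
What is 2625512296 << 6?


0b10011100011111100010001101101000 << 6 = 0b10011100011111100010001101101000000000 = 168032786944

168032786944


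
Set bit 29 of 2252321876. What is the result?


2252321876 | (1 << 29) = 2252321876 | 536870912 = 2789192788

2789192788


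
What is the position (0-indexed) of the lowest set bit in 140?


0b10001100. Lowest set bit at position 2

2


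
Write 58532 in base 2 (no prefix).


58532 = 1110010010100100 in binary

1110010010100100


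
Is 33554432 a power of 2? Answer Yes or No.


0b10000000000000000000000000. Only one bit set => Yes

Yes


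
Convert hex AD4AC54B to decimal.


AD4AC54B hex = 2907358539 decimal

2907358539


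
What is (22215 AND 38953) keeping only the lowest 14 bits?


Step 1: 22215 & 38953 = 4097
Step 2: 4097 & 16383 = 4097

4097


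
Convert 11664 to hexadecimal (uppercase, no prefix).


11664 = 2D90 hex

2D90


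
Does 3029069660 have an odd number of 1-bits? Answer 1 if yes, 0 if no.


0b10110100100010111110111101011100 has 19 ones => parity 1

1


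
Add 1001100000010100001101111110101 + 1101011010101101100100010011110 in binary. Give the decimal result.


1001100000010100001101111110101 + 1101011010101101100100010011110 = 10110111011000001110010010010011 = 3076580499

3076580499


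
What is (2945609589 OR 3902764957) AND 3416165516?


Step 1: 2945609589 | 3902764957 = 4020207613
Step 2: 4020207613 & 3416165516 = 3416132748

3416132748


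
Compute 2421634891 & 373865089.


0b10010000010101110011011101001011 & 0b10110010010001011101010000001 = 0b10000010000000011001000000001 = 272642561

272642561


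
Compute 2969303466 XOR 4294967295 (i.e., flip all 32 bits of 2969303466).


2969303466 ^ 4294967295 = 1325663829

1325663829


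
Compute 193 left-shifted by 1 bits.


0b11000001 << 1 = 0b110000010 = 386

386


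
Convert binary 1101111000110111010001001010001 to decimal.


1101111000110111010001001010001 in decimal = 1864082001

1864082001


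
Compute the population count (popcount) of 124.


0b1111100 has 5 set bits

5


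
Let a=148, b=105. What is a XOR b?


148 ^ 105 = 253

253


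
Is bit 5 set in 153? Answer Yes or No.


0b10011001, bit 5 = 0. No

No


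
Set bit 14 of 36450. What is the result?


36450 | (1 << 14) = 36450 | 16384 = 52834

52834


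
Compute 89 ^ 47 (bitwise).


0b1011001 ^ 0b101111 = 0b1110110 = 118

118


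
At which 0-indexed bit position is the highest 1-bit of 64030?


0b1111101000011110. Highest set bit at position 15

15


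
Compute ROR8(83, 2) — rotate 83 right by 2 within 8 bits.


Rotate 0b1010011 right by 2 (8-bit) = 0b11010100 = 212

212


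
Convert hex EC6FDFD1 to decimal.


EC6FDFD1 hex = 3966754769 decimal

3966754769


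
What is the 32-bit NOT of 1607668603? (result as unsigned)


~0b1011111110100110001001101111011 = 0b10100000001011001110110010000100 = 2687298692 (32-bit unsigned)

2687298692


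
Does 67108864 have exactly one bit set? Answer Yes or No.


0b100000000000000000000000000. Only one bit set => Yes

Yes


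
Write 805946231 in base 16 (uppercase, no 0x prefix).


805946231 = 3009C377 hex

3009C377


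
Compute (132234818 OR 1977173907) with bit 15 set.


Step 1: 132234818 | 1977173907 = 2012872659
Step 2: 2012872659 | (1 << 15) = 2012872659 | 32768 = 2012872659

2012872659


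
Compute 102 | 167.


0b1100110 | 0b10100111 = 0b11100111 = 231

231


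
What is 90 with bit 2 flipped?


90 ^ (1 << 2) = 90 ^ 4 = 94

94


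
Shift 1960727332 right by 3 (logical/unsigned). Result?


0b1110100110111100101001100100100 >> 3 = 0b1110100110111100101001100100 = 245090916

245090916


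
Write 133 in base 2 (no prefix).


133 = 10000101 in binary

10000101


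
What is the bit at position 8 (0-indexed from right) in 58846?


0b1110010111011110, position 8 = 1

1


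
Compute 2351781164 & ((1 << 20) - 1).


2351781164 & 1048575 = 873772

873772


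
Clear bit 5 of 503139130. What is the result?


503139130 & ~(1 << 5) = 503139098

503139098


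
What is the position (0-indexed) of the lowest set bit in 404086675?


0b11000000101011101111110010011. Lowest set bit at position 0

0


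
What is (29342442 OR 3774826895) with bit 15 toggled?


Step 1: 29342442 | 3774826895 = 3791649775
Step 2: 3791649775 ^ (1 << 15) = 3791649775 ^ 32768 = 3791617007

3791617007


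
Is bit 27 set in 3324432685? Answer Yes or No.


0b11000110001001101101000100101101, bit 27 = 0. No

No


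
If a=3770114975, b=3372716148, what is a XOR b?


3770114975 ^ 3372716148 = 699462635

699462635


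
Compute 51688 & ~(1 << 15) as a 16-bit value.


51688 & ~(1 << 15) = 18920

18920


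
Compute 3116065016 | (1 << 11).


3116065016 | (1 << 11) = 3116065016 | 2048 = 3116067064

3116067064


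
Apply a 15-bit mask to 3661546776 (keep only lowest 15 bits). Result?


3661546776 & 32767 = 17688

17688


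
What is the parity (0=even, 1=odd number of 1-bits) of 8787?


0b10001001010011 has 6 ones => parity 0

0


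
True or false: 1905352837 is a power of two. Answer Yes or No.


0b1110001100100010110000010000101. Multiple bits set => No

No


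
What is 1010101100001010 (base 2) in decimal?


1010101100001010 in decimal = 43786

43786


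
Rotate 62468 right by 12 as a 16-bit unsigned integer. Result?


Rotate 0b1111010000000100 right by 12 (16-bit) = 0b100000001001111 = 16463

16463


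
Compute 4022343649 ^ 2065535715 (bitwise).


0b11101111110000000001011111100001 ^ 0b1111011000111011001001011100011 = 0b10010100110111011000010100000010 = 2497545474

2497545474


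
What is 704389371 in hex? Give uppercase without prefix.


704389371 = 29FC20FB hex

29FC20FB


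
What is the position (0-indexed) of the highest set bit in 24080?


0b101111000010000. Highest set bit at position 14

14


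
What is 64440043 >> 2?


0b11110101110100011011101011 >> 2 = 0b111101011101000110111010 = 16110010

16110010


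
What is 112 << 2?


0b1110000 << 2 = 0b111000000 = 448

448


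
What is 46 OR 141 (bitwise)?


0b101110 | 0b10001101 = 0b10101111 = 175

175


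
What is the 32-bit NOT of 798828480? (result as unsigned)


~0b101111100111010010011111000000 = 0b11010000011000101101100000111111 = 3496138815 (32-bit unsigned)

3496138815


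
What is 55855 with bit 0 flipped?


55855 ^ (1 << 0) = 55855 ^ 1 = 55854

55854


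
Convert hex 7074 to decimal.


7074 hex = 28788 decimal

28788


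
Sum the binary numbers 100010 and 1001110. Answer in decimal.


100010 + 1001110 = 1110000 = 112

112


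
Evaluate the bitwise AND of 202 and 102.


0b11001010 & 0b1100110 = 0b1000010 = 66

66


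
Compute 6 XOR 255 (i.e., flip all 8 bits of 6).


6 ^ 255 = 249

249


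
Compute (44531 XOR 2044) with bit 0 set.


Step 1: 44531 ^ 2044 = 43535
Step 2: 43535 | (1 << 0) = 43535 | 1 = 43535

43535


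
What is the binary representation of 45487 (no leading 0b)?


45487 = 1011000110101111 in binary

1011000110101111


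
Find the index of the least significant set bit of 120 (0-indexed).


0b1111000. Lowest set bit at position 3

3


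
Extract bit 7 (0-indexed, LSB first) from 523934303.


0b11111001110101001101001011111, position 7 = 0

0


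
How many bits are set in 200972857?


0b1011111110101001101000111001 has 17 set bits

17


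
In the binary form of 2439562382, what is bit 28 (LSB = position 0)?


0b10010001011010001100010010001110, position 28 = 1

1


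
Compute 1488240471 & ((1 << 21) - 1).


1488240471 & 2097151 = 1359703

1359703


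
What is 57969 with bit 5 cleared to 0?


57969 & ~(1 << 5) = 57937

57937


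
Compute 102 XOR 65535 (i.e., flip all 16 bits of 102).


102 ^ 65535 = 65433

65433


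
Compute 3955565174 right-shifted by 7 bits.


0b11101011110001010010001001110110 >> 7 = 0b1110101111000101001000100 = 30902852

30902852


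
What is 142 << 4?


0b10001110 << 4 = 0b100011100000 = 2272

2272


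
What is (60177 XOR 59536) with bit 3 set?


Step 1: 60177 ^ 59536 = 897
Step 2: 897 | (1 << 3) = 897 | 8 = 905

905


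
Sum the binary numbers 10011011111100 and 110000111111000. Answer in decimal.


10011011111100 + 110000111111000 = 1000100011110100 = 35060

35060


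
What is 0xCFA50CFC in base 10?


CFA50CFC hex = 3483700476 decimal

3483700476


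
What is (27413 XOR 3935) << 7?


Step 1: 27413 ^ 3935 = 25674
Step 2: 25674 << 7 = 3286272

3286272


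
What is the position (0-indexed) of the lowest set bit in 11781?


0b10111000000101. Lowest set bit at position 0

0


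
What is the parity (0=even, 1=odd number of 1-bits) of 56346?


0b1101110000011010 has 8 ones => parity 0

0


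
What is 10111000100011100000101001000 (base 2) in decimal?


10111000100011100000101001000 in decimal = 387039560

387039560


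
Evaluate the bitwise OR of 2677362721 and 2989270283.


0b10011111100101010101000000100001 | 0b10110010001011001010010100001011 = 0b10111111101111011111010100101011 = 3216897323

3216897323


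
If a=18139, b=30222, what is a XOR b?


18139 ^ 30222 = 12501

12501


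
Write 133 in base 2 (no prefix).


133 = 10000101 in binary

10000101


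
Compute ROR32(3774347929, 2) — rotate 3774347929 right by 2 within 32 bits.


Rotate 0b11100000111101111111101010011001 right by 2 (32-bit) = 0b1111000001111011111111010100110 = 2017328806

2017328806


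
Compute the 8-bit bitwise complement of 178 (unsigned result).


~0b10110010 = 0b1001101 = 77 (8-bit unsigned)

77


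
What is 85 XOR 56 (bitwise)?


0b1010101 ^ 0b111000 = 0b1101101 = 109

109


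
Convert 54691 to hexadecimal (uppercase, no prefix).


54691 = D5A3 hex

D5A3


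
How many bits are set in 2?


0b10 has 1 set bits

1


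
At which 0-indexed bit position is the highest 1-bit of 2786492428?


0b10100110000101101000000000001100. Highest set bit at position 31

31


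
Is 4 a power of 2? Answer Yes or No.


0b100. Only one bit set => Yes

Yes


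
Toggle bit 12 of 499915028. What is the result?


499915028 ^ (1 << 12) = 499915028 ^ 4096 = 499910932

499910932


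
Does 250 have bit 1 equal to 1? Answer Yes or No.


0b11111010, bit 1 = 1. Yes

Yes


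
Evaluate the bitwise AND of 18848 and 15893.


0b100100110100000 & 0b11111000010101 = 0b100000000000 = 2048

2048


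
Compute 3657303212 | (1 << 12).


3657303212 | (1 << 12) = 3657303212 | 4096 = 3657307308

3657307308


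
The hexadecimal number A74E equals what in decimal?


A74E hex = 42830 decimal

42830


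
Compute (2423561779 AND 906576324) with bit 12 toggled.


Step 1: 2423561779 & 906576324 = 268435456
Step 2: 268435456 ^ (1 << 12) = 268435456 ^ 4096 = 268439552

268439552


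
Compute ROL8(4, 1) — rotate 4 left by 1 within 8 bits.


Rotate 0b100 left by 1 (8-bit) = 0b1000 = 8

8


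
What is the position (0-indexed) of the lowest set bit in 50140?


0b1100001111011100. Lowest set bit at position 2

2


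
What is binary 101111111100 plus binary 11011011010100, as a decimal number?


101111111100 + 11011011010100 = 100001011010000 = 17104

17104


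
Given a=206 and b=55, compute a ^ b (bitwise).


206 ^ 55 = 249

249


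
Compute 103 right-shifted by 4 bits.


0b1100111 >> 4 = 0b110 = 6

6


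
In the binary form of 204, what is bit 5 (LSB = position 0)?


0b11001100, position 5 = 0

0


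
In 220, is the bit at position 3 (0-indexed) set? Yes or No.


0b11011100, bit 3 = 1. Yes

Yes


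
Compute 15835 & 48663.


0b11110111011011 & 0b1011111000010111 = 0b11110000010011 = 15379

15379


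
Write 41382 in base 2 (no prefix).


41382 = 1010000110100110 in binary

1010000110100110


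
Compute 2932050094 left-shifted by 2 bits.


0b10101110110000111000100010101110 << 2 = 0b1010111011000011100010001010111000 = 11728200376

11728200376


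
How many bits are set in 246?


0b11110110 has 6 set bits

6


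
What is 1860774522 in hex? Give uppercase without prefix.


1860774522 = 6EE92A7A hex

6EE92A7A


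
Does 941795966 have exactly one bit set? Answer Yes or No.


0b111000001000101010101001111110. Multiple bits set => No

No


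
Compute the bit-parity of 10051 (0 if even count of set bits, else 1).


0b10011101000011 has 7 ones => parity 1

1


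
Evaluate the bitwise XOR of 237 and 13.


0b11101101 ^ 0b1101 = 0b11100000 = 224

224


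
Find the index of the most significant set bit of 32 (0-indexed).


0b100000. Highest set bit at position 5

5


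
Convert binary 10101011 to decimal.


10101011 in decimal = 171

171


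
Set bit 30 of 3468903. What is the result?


3468903 | (1 << 30) = 3468903 | 1073741824 = 1077210727

1077210727


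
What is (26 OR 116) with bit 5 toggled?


Step 1: 26 | 116 = 126
Step 2: 126 ^ (1 << 5) = 126 ^ 32 = 94

94


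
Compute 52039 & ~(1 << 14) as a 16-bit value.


52039 & ~(1 << 14) = 35655

35655


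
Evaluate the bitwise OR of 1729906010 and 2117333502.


0b1100111000111000100010101011010 | 0b1111110001100111111000111111110 = 0b1111111001111111111010111111110 = 2134898174

2134898174


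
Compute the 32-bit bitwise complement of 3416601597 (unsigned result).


~0b11001011101001010011001111111101 = 0b110100010110101100110000000010 = 878365698 (32-bit unsigned)

878365698


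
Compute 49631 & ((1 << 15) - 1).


49631 & 32767 = 16863

16863


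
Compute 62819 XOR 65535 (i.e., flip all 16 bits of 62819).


62819 ^ 65535 = 2716

2716


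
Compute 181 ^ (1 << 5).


181 ^ (1 << 5) = 181 ^ 32 = 149

149


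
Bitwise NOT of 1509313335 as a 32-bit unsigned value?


~0b1011001111101100100101100110111 = 0b10100110000010011011010011001000 = 2785653960 (32-bit unsigned)

2785653960


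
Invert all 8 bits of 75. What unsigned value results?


75 ^ 255 = 180

180


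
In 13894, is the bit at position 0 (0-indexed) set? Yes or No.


0b11011001000110, bit 0 = 0. No

No


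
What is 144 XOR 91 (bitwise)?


0b10010000 ^ 0b1011011 = 0b11001011 = 203

203


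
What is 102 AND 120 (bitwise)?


0b1100110 & 0b1111000 = 0b1100000 = 96

96


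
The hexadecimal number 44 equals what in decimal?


44 hex = 68 decimal

68


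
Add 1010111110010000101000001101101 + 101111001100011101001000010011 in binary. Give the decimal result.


1010111110010000101000001101101 + 101111001100011101001000010011 = 10000110111110100010001010000000 = 2264539776

2264539776


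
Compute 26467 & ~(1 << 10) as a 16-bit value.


26467 & ~(1 << 10) = 25443

25443


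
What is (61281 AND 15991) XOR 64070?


Step 1: 61281 & 15991 = 11873
Step 2: 11873 ^ 64070 = 54311

54311


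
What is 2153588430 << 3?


0b10000000010111010010011011001110 << 3 = 0b10000000010111010010011011001110000 = 17228707440

17228707440


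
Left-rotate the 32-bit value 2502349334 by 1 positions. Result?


Rotate 0b10010101001001101101001000010110 left by 1 (32-bit) = 0b101010010011011010010000101101 = 709731373

709731373


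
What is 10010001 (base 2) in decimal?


10010001 in decimal = 145

145


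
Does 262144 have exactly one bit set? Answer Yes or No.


0b1000000000000000000. Only one bit set => Yes

Yes


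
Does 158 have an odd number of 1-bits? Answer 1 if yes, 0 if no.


0b10011110 has 5 ones => parity 1

1


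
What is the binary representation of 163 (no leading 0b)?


163 = 10100011 in binary

10100011


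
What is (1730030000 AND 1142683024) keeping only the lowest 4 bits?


Step 1: 1730030000 & 1142683024 = 1142563216
Step 2: 1142563216 & 15 = 0

0


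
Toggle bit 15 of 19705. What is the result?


19705 ^ (1 << 15) = 19705 ^ 32768 = 52473

52473


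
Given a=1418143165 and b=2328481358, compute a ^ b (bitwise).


1418143165 ^ 2328481358 = 3729714163

3729714163


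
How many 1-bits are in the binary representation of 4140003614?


0b11110110110000110111000100011110 has 18 set bits

18


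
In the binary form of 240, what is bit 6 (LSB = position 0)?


0b11110000, position 6 = 1

1


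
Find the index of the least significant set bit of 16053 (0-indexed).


0b11111010110101. Lowest set bit at position 0

0


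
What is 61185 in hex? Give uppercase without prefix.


61185 = EF01 hex

EF01


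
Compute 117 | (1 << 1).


117 | (1 << 1) = 117 | 2 = 119

119


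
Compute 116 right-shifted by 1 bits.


0b1110100 >> 1 = 0b111010 = 58

58


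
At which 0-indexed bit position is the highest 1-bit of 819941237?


0b110000110111110100111101110101. Highest set bit at position 29

29


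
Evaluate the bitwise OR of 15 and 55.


0b1111 | 0b110111 = 0b111111 = 63

63


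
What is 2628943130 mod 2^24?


2628943130 & 16777215 = 11697434

11697434


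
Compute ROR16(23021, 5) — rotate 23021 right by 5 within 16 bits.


Rotate 0b101100111101101 right by 5 (16-bit) = 0b110101011001111 = 27343

27343


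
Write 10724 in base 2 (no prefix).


10724 = 10100111100100 in binary

10100111100100


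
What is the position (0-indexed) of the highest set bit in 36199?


0b1000110101100111. Highest set bit at position 15

15


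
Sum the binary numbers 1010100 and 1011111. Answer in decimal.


1010100 + 1011111 = 10110011 = 179

179


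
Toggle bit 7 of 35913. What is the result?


35913 ^ (1 << 7) = 35913 ^ 128 = 36041

36041


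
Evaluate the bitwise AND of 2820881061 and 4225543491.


0b10101000001000110011101010100101 & 0b11111011110111001010110101000011 = 0b10101000000000000010100000000001 = 2818582529

2818582529


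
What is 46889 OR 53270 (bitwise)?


0b1011011100101001 | 0b1101000000010110 = 0b1111011100111111 = 63295

63295


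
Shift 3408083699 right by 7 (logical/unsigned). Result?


0b11001011001000110011101011110011 >> 7 = 0b1100101100100011001110101 = 26625653

26625653


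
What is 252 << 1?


0b11111100 << 1 = 0b111111000 = 504

504


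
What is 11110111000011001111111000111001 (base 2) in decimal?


11110111000011001111111000111001 in decimal = 4144823865

4144823865


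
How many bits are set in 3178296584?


0b10111101011100001111010100001000 has 16 set bits

16


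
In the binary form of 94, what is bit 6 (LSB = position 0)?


0b1011110, position 6 = 1

1


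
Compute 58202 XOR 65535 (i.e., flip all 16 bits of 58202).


58202 ^ 65535 = 7333

7333


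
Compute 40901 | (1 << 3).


40901 | (1 << 3) = 40901 | 8 = 40909

40909


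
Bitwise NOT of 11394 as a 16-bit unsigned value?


~0b10110010000010 = 0b1101001101111101 = 54141 (16-bit unsigned)

54141


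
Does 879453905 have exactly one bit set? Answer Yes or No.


0b110100011010110110011011010001. Multiple bits set => No

No


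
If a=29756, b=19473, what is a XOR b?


29756 ^ 19473 = 14381

14381


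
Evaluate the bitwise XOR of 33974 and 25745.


0b1000010010110110 ^ 0b110010010010001 = 0b1110000000100111 = 57383

57383


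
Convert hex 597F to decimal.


597F hex = 22911 decimal

22911


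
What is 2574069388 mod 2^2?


2574069388 & 3 = 0

0


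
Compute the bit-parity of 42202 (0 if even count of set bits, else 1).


0b1010010011011010 has 8 ones => parity 0

0


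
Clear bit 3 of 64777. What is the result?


64777 & ~(1 << 3) = 64769

64769


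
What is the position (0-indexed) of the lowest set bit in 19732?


0b100110100010100. Lowest set bit at position 2

2


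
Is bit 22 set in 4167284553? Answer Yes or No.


0b11111000011000111011011101001001, bit 22 = 1. Yes

Yes


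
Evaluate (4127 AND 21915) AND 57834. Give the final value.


Step 1: 4127 & 21915 = 4123
Step 2: 4123 & 57834 = 10

10


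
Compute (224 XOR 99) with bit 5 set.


Step 1: 224 ^ 99 = 131
Step 2: 131 | (1 << 5) = 131 | 32 = 163

163


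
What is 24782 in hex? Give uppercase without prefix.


24782 = 60CE hex

60CE


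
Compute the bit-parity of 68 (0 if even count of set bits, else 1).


0b1000100 has 2 ones => parity 0

0


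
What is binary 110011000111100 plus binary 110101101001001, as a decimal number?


110011000111100 + 110101101001001 = 1101000110000101 = 53637

53637


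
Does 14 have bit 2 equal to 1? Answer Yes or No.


0b1110, bit 2 = 1. Yes

Yes


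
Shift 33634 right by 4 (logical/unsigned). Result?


0b1000001101100010 >> 4 = 0b100000110110 = 2102

2102


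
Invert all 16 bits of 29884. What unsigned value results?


29884 ^ 65535 = 35651

35651


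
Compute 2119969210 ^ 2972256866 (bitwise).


0b1111110010111000010100110111010 ^ 0b10110001001010010000101001100010 = 0b11001111011101010010001111011000 = 3480560600

3480560600


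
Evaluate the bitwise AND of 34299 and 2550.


0b1000010111111011 & 0b100111110110 = 0b111110010 = 498

498


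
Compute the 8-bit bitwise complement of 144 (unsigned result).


~0b10010000 = 0b1101111 = 111 (8-bit unsigned)

111


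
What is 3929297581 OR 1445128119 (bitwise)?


0b11101010001101000101001010101101 | 0b1010110001000101110011110110111 = 0b11111110001101101111011110111111 = 4265015231

4265015231


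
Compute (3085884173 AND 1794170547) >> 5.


Step 1: 3085884173 & 1794170547 = 585161217
Step 2: 585161217 >> 5 = 18286288

18286288


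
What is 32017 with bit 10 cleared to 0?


32017 & ~(1 << 10) = 30993

30993


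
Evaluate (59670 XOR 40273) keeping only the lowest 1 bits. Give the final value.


Step 1: 59670 ^ 40273 = 29767
Step 2: 29767 & 1 = 1

1


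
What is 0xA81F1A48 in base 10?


A81F1A48 hex = 2820610632 decimal

2820610632


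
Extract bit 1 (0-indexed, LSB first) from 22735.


0b101100011001111, position 1 = 1

1


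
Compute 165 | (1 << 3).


165 | (1 << 3) = 165 | 8 = 173

173


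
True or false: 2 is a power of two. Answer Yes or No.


0b10. Only one bit set => Yes

Yes


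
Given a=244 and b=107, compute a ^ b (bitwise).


244 ^ 107 = 159

159


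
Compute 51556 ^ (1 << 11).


51556 ^ (1 << 11) = 51556 ^ 2048 = 49508

49508


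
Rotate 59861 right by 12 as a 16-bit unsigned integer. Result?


Rotate 0b1110100111010101 right by 12 (16-bit) = 0b1001110101011110 = 40286

40286


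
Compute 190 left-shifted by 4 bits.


0b10111110 << 4 = 0b101111100000 = 3040

3040


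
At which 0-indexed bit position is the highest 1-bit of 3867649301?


0b11100110100001111010010100010101. Highest set bit at position 31

31


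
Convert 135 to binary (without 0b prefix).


135 = 10000111 in binary

10000111


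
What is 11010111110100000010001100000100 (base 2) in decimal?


11010111110100000010001100000100 in decimal = 3620741892

3620741892


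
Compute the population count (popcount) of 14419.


0b11100001010011 has 7 set bits

7


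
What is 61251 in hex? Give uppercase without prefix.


61251 = EF43 hex

EF43


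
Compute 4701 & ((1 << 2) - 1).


4701 & 3 = 1

1


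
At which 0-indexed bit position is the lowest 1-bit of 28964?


0b111000100100100. Lowest set bit at position 2

2


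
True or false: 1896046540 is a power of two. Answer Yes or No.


0b1110001000000110101111111001100. Multiple bits set => No

No


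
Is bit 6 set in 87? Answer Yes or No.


0b1010111, bit 6 = 1. Yes

Yes


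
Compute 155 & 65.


0b10011011 & 0b1000001 = 0b1 = 1

1


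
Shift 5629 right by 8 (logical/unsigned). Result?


0b1010111111101 >> 8 = 0b10101 = 21

21


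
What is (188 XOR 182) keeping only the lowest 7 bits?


Step 1: 188 ^ 182 = 10
Step 2: 10 & 127 = 10

10


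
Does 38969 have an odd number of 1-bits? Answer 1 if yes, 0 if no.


0b1001100000111001 has 7 ones => parity 1

1


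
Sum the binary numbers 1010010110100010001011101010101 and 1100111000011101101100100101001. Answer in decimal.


1010010110100010001011101010101 + 1100111000011101101100100101001 = 10111001110111111111000001111110 = 3118461054

3118461054


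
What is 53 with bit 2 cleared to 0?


53 & ~(1 << 2) = 49

49


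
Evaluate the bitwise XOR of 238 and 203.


0b11101110 ^ 0b11001011 = 0b100101 = 37

37


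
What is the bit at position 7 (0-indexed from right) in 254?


0b11111110, position 7 = 1

1


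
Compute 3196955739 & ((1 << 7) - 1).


3196955739 & 127 = 91

91


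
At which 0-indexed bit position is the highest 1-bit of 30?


0b11110. Highest set bit at position 4

4


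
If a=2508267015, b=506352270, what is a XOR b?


2508267015 ^ 506352270 = 2343521417

2343521417


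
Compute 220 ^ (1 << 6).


220 ^ (1 << 6) = 220 ^ 64 = 156

156


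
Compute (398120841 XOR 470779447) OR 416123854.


Step 1: 398120841 ^ 470779447 = 196432318
Step 2: 196432318 | 416123854 = 469621758

469621758


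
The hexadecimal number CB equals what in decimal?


CB hex = 203 decimal

203


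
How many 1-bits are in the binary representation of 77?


0b1001101 has 4 set bits

4


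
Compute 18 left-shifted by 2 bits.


0b10010 << 2 = 0b1001000 = 72

72


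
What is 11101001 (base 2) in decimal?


11101001 in decimal = 233

233


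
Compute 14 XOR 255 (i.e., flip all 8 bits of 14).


14 ^ 255 = 241

241


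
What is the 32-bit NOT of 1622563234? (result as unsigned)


~0b1100000101101100101100110100010 = 0b10011111010010011010011001011101 = 2672404061 (32-bit unsigned)

2672404061


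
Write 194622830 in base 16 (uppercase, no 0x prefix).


194622830 = B99B56E hex

B99B56E


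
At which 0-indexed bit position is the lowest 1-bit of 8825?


0b10001001111001. Lowest set bit at position 0

0


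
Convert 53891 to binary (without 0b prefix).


53891 = 1101001010000011 in binary

1101001010000011


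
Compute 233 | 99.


0b11101001 | 0b1100011 = 0b11101011 = 235

235


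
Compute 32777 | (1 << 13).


32777 | (1 << 13) = 32777 | 8192 = 40969

40969
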